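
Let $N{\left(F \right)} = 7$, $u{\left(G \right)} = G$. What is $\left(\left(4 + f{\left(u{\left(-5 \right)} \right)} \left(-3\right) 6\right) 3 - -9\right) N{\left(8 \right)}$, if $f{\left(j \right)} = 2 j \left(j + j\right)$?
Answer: $-37653$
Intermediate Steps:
$f{\left(j \right)} = 4 j^{2}$ ($f{\left(j \right)} = 2 j 2 j = 4 j^{2}$)
$\left(\left(4 + f{\left(u{\left(-5 \right)} \right)} \left(-3\right) 6\right) 3 - -9\right) N{\left(8 \right)} = \left(\left(4 + 4 \left(-5\right)^{2} \left(-3\right) 6\right) 3 - -9\right) 7 = \left(\left(4 + 4 \cdot 25 \left(-3\right) 6\right) 3 + 9\right) 7 = \left(\left(4 + 100 \left(-3\right) 6\right) 3 + 9\right) 7 = \left(\left(4 - 1800\right) 3 + 9\right) 7 = \left(\left(-1796\right) 3 + 9\right) 7 = \left(-5388 + 9\right) 7 = \left(-5379\right) 7 = -37653$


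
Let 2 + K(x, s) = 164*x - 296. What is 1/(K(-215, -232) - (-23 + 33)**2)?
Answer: -1/35658 ≈ -2.8044e-5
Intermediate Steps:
K(x, s) = -298 + 164*x (K(x, s) = -2 + (164*x - 296) = -2 + (-296 + 164*x) = -298 + 164*x)
1/(K(-215, -232) - (-23 + 33)**2) = 1/((-298 + 164*(-215)) - (-23 + 33)**2) = 1/((-298 - 35260) - 1*10**2) = 1/(-35558 - 1*100) = 1/(-35558 - 100) = 1/(-35658) = -1/35658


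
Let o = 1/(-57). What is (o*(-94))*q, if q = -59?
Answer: -5546/57 ≈ -97.298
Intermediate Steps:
o = -1/57 ≈ -0.017544
(o*(-94))*q = -1/57*(-94)*(-59) = (94/57)*(-59) = -5546/57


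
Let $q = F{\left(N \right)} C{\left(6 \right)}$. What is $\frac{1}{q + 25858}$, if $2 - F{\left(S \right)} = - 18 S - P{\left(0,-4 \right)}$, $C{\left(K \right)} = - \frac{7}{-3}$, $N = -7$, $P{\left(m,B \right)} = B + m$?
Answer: $\frac{3}{76678} \approx 3.9125 \cdot 10^{-5}$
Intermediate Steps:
$C{\left(K \right)} = \frac{7}{3}$ ($C{\left(K \right)} = \left(-7\right) \left(- \frac{1}{3}\right) = \frac{7}{3}$)
$F{\left(S \right)} = -2 + 18 S$ ($F{\left(S \right)} = 2 - \left(- 18 S - \left(-4 + 0\right)\right) = 2 - \left(- 18 S - -4\right) = 2 - \left(- 18 S + 4\right) = 2 - \left(4 - 18 S\right) = 2 + \left(-4 + 18 S\right) = -2 + 18 S$)
$q = - \frac{896}{3}$ ($q = \left(-2 + 18 \left(-7\right)\right) \frac{7}{3} = \left(-2 - 126\right) \frac{7}{3} = \left(-128\right) \frac{7}{3} = - \frac{896}{3} \approx -298.67$)
$\frac{1}{q + 25858} = \frac{1}{- \frac{896}{3} + 25858} = \frac{1}{\frac{76678}{3}} = \frac{3}{76678}$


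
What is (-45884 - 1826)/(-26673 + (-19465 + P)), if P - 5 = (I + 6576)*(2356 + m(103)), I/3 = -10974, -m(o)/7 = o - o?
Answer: 47710/62117309 ≈ 0.00076806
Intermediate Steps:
m(o) = 0 (m(o) = -7*(o - o) = -7*0 = 0)
I = -32922 (I = 3*(-10974) = -32922)
P = -62071171 (P = 5 + (-32922 + 6576)*(2356 + 0) = 5 - 26346*2356 = 5 - 62071176 = -62071171)
(-45884 - 1826)/(-26673 + (-19465 + P)) = (-45884 - 1826)/(-26673 + (-19465 - 62071171)) = -47710/(-26673 - 62090636) = -47710/(-62117309) = -47710*(-1/62117309) = 47710/62117309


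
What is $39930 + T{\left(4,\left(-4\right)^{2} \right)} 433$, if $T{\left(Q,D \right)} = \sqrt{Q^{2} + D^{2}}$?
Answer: $39930 + 1732 \sqrt{17} \approx 47071.0$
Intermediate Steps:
$T{\left(Q,D \right)} = \sqrt{D^{2} + Q^{2}}$
$39930 + T{\left(4,\left(-4\right)^{2} \right)} 433 = 39930 + \sqrt{\left(\left(-4\right)^{2}\right)^{2} + 4^{2}} \cdot 433 = 39930 + \sqrt{16^{2} + 16} \cdot 433 = 39930 + \sqrt{256 + 16} \cdot 433 = 39930 + \sqrt{272} \cdot 433 = 39930 + 4 \sqrt{17} \cdot 433 = 39930 + 1732 \sqrt{17}$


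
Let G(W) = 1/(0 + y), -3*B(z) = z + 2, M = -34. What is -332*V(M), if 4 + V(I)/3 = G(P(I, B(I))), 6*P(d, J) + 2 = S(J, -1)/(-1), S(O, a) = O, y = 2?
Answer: 3486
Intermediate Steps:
B(z) = -⅔ - z/3 (B(z) = -(z + 2)/3 = -(2 + z)/3 = -⅔ - z/3)
P(d, J) = -⅓ - J/6 (P(d, J) = -⅓ + (J/(-1))/6 = -⅓ + (J*(-1))/6 = -⅓ + (-J)/6 = -⅓ - J/6)
G(W) = ½ (G(W) = 1/(0 + 2) = 1/2 = ½)
V(I) = -21/2 (V(I) = -12 + 3*(½) = -12 + 3/2 = -21/2)
-332*V(M) = -332*(-21/2) = 3486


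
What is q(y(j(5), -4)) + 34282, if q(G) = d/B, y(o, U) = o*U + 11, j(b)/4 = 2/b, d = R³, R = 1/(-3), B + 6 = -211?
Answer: 200858239/5859 ≈ 34282.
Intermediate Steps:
B = -217 (B = -6 - 211 = -217)
R = -⅓ ≈ -0.33333
d = -1/27 (d = (-⅓)³ = -1/27 ≈ -0.037037)
j(b) = 8/b (j(b) = 4*(2/b) = 8/b)
y(o, U) = 11 + U*o (y(o, U) = U*o + 11 = 11 + U*o)
q(G) = 1/5859 (q(G) = -1/27/(-217) = -1/27*(-1/217) = 1/5859)
q(y(j(5), -4)) + 34282 = 1/5859 + 34282 = 200858239/5859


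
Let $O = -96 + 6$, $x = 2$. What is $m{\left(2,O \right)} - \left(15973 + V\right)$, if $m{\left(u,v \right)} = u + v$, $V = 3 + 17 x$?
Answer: $-16098$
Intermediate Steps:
$O = -90$
$V = 37$ ($V = 3 + 17 \cdot 2 = 3 + 34 = 37$)
$m{\left(2,O \right)} - \left(15973 + V\right) = \left(2 - 90\right) - \left(15973 + 37\right) = -88 - 16010 = -16098$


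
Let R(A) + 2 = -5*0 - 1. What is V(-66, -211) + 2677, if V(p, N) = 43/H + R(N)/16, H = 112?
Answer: 149923/56 ≈ 2677.2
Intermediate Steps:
R(A) = -3 (R(A) = -2 + (-5*0 - 1) = -2 + (0 - 1) = -2 - 1 = -3)
V(p, N) = 11/56 (V(p, N) = 43/112 - 3/16 = 11/56)
V(-66, -211) + 2677 = 11/56 + 2677 = 149923/56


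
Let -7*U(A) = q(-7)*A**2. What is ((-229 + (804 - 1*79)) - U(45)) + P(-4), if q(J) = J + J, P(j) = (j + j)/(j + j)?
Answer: -3553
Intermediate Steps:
P(j) = 1 (P(j) = (2*j)/((2*j)) = (2*j)*(1/(2*j)) = 1)
q(J) = 2*J
U(A) = 2*A**2 (U(A) = -2*(-7)*A**2/7 = -(-2)*A**2 = 2*A**2)
((-229 + (804 - 1*79)) - U(45)) + P(-4) = ((-229 + (804 - 1*79)) - 2*45**2) + 1 = ((-229 + (804 - 79)) - 2*2025) + 1 = ((-229 + 725) - 1*4050) + 1 = (496 - 4050) + 1 = -3554 + 1 = -3553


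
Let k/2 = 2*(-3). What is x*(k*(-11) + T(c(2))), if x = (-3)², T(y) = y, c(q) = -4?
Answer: 1152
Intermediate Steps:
k = -12 (k = 2*(2*(-3)) = 2*(-6) = -12)
x = 9
x*(k*(-11) + T(c(2))) = 9*(-12*(-11) - 4) = 9*(132 - 4) = 9*128 = 1152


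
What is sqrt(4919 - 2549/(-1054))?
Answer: 5*sqrt(218691298)/1054 ≈ 70.153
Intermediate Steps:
sqrt(4919 - 2549/(-1054)) = sqrt(4919 - 2549*(-1/1054)) = sqrt(4919 + 2549/1054) = sqrt(5187175/1054) = 5*sqrt(218691298)/1054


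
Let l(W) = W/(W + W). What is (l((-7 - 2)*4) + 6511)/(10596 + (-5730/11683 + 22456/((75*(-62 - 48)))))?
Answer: 627609299625/1020983185052 ≈ 0.61471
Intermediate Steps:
l(W) = 1/2 (l(W) = W/((2*W)) = (1/(2*W))*W = 1/2)
(l((-7 - 2)*4) + 6511)/(10596 + (-5730/11683 + 22456/((75*(-62 - 48))))) = (1/2 + 6511)/(10596 + (-5730/11683 + 22456/((75*(-62 - 48))))) = 13023/(2*(10596 + (-5730*1/11683 + 22456/((75*(-110)))))) = 13023/(2*(10596 + (-5730/11683 + 22456/(-8250)))) = 13023/(2*(10596 + (-5730/11683 + 22456*(-1/8250)))) = 13023/(2*(10596 + (-5730/11683 - 11228/4125))) = 13023/(2*(10596 - 154812974/48192375)) = 13023/(2*(510491592526/48192375)) = (13023/2)*(48192375/510491592526) = 627609299625/1020983185052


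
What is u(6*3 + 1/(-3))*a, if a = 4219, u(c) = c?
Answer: 223607/3 ≈ 74536.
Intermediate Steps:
u(6*3 + 1/(-3))*a = (6*3 + 1/(-3))*4219 = (18 + 1*(-⅓))*4219 = (18 - ⅓)*4219 = (53/3)*4219 = 223607/3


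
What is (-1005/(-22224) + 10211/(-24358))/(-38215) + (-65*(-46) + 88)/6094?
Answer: 5306320803073533/10505553101425360 ≈ 0.50510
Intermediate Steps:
(-1005/(-22224) + 10211/(-24358))/(-38215) + (-65*(-46) + 88)/6094 = (-1005*(-1/22224) + 10211*(-1/24358))*(-1/38215) + (2990 + 88)*(1/6094) = (335/7408 - 10211/24358)*(-1/38215) + 3078*(1/6094) = -33741579/90222032*(-1/38215) + 1539/3047 = 33741579/3447834952880 + 1539/3047 = 5306320803073533/10505553101425360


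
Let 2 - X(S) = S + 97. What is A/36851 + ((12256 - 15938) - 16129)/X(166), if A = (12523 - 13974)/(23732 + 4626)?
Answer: 20702903876927/272750391738 ≈ 75.904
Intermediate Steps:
X(S) = -95 - S (X(S) = 2 - (S + 97) = 2 - (97 + S) = 2 + (-97 - S) = -95 - S)
A = -1451/28358 ≈ -0.051167
A/36851 + ((12256 - 15938) - 16129)/X(166) = -1451/28358/36851 + ((12256 - 15938) - 16129)/(-95 - 1*166) = -1451/28358*1/36851 + (-3682 - 16129)/(-95 - 166) = -1451/1045020658 - 19811/(-261) = -1451/1045020658 - 19811*(-1/261) = -1451/1045020658 + 19811/261 = 20702903876927/272750391738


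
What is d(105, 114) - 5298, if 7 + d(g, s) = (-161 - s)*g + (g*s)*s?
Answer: 1330400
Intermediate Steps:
d(g, s) = -7 + g*s**2 + g*(-161 - s) (d(g, s) = -7 + ((-161 - s)*g + (g*s)*s) = -7 + (g*(-161 - s) + g*s**2) = -7 + (g*s**2 + g*(-161 - s)) = -7 + g*s**2 + g*(-161 - s))
d(105, 114) - 5298 = (-7 - 161*105 + 105*114**2 - 1*105*114) - 5298 = (-7 - 16905 + 105*12996 - 11970) - 5298 = (-7 - 16905 + 1364580 - 11970) - 5298 = 1335698 - 5298 = 1330400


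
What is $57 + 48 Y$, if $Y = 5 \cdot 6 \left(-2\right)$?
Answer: $-2823$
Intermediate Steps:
$Y = -60$ ($Y = 30 \left(-2\right) = -60$)
$57 + 48 Y = 57 + 48 \left(-60\right) = 57 - 2880 = -2823$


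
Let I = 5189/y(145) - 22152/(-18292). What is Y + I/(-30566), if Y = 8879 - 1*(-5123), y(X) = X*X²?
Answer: 5966695692420910953/426131674712750 ≈ 14002.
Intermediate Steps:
y(X) = X³
Y = 14002 (Y = 8879 + 5123 = 14002)
I = 16907014547/13941362125 (I = 5189/(145³) - 22152/(-18292) = 5189/3048625 - 22152*(-1/18292) = 5189*(1/3048625) + 5538/4573 = 5189/3048625 + 5538/4573 = 16907014547/13941362125 ≈ 1.2127)
Y + I/(-30566) = 14002 + (16907014547/13941362125)/(-30566) = 14002 + (16907014547/13941362125)*(-1/30566) = 14002 - 16907014547/426131674712750 = 5966695692420910953/426131674712750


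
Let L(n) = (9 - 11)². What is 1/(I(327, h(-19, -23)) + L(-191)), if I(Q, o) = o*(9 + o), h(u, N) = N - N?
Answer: ¼ ≈ 0.25000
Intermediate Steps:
h(u, N) = 0
L(n) = 4 (L(n) = (-2)² = 4)
1/(I(327, h(-19, -23)) + L(-191)) = 1/(0*(9 + 0) + 4) = 1/(0*9 + 4) = 1/(0 + 4) = 1/4 = ¼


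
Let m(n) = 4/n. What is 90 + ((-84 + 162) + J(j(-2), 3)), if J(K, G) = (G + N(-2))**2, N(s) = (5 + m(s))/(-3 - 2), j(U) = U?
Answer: 4344/25 ≈ 173.76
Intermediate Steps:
N(s) = -1 - 4/(5*s) (N(s) = (5 + 4/s)/(-3 - 2) = (5 + 4/s)/(-5) = (5 + 4/s)*(-1/5) = -1 - 4/(5*s))
J(K, G) = (-3/5 + G)**2 (J(K, G) = (G + (-4/5 - 1*(-2))/(-2))**2 = (G - (-4/5 + 2)/2)**2 = (G - 1/2*6/5)**2 = (G - 3/5)**2 = (-3/5 + G)**2)
90 + ((-84 + 162) + J(j(-2), 3)) = 90 + ((-84 + 162) + (3 - 5*3)**2/25) = 90 + (78 + (3 - 15)**2/25) = 90 + (78 + (1/25)*(-12)**2) = 90 + (78 + (1/25)*144) = 90 + (78 + 144/25) = 90 + 2094/25 = 4344/25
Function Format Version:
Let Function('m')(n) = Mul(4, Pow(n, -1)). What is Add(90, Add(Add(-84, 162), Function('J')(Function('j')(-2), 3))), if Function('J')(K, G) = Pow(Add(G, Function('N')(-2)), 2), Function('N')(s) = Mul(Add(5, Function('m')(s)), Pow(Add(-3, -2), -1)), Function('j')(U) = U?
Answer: Rational(4344, 25) ≈ 173.76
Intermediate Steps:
Function('N')(s) = Add(-1, Mul(Rational(-4, 5), Pow(s, -1))) (Function('N')(s) = Mul(Add(5, Mul(4, Pow(s, -1))), Pow(Add(-3, -2), -1)) = Mul(Add(5, Mul(4, Pow(s, -1))), Pow(-5, -1)) = Mul(Add(5, Mul(4, Pow(s, -1))), Rational(-1, 5)) = Add(-1, Mul(Rational(-4, 5), Pow(s, -1))))
Function('J')(K, G) = Pow(Add(Rational(-3, 5), G), 2) (Function('J')(K, G) = Pow(Add(G, Mul(Pow(-2, -1), Add(Rational(-4, 5), Mul(-1, -2)))), 2) = Pow(Add(G, Mul(Rational(-1, 2), Add(Rational(-4, 5), 2))), 2) = Pow(Add(G, Mul(Rational(-1, 2), Rational(6, 5))), 2) = Pow(Add(G, Rational(-3, 5)), 2) = Pow(Add(Rational(-3, 5), G), 2))
Add(90, Add(Add(-84, 162), Function('J')(Function('j')(-2), 3))) = Add(90, Add(Add(-84, 162), Mul(Rational(1, 25), Pow(Add(3, Mul(-5, 3)), 2)))) = Add(90, Add(78, Mul(Rational(1, 25), Pow(Add(3, -15), 2)))) = Add(90, Add(78, Mul(Rational(1, 25), Pow(-12, 2)))) = Add(90, Add(78, Mul(Rational(1, 25), 144))) = Add(90, Add(78, Rational(144, 25))) = Add(90, Rational(2094, 25)) = Rational(4344, 25)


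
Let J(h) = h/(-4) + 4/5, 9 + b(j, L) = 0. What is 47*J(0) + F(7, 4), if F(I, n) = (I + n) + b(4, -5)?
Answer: 198/5 ≈ 39.600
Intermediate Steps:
b(j, L) = -9 (b(j, L) = -9 + 0 = -9)
J(h) = 4/5 - h/4 (J(h) = h*(-1/4) + 4*(1/5) = -h/4 + 4/5 = 4/5 - h/4)
F(I, n) = -9 + I + n (F(I, n) = (I + n) - 9 = -9 + I + n)
47*J(0) + F(7, 4) = 47*(4/5 - 1/4*0) + (-9 + 7 + 4) = 47*(4/5 + 0) + 2 = 47*(4/5) + 2 = 188/5 + 2 = 198/5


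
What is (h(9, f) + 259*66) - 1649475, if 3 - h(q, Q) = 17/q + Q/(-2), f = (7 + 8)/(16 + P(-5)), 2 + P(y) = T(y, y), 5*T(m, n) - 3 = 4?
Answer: -2262477851/1386 ≈ -1.6324e+6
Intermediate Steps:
T(m, n) = 7/5 (T(m, n) = ⅗ + (⅕)*4 = ⅗ + ⅘ = 7/5)
P(y) = -⅗ (P(y) = -2 + 7/5 = -⅗)
f = 75/77 (f = (7 + 8)/(16 - ⅗) = 15/(77/5) = 15*(5/77) = 75/77 ≈ 0.97403)
h(q, Q) = 3 + Q/2 - 17/q (h(q, Q) = 3 - (17/q + Q/(-2)) = 3 - (17/q + Q*(-½)) = 3 - (17/q - Q/2) = 3 + (Q/2 - 17/q) = 3 + Q/2 - 17/q)
(h(9, f) + 259*66) - 1649475 = ((3 + (½)*(75/77) - 17/9) + 259*66) - 1649475 = ((3 + 75/154 - 17*⅑) + 17094) - 1649475 = ((3 + 75/154 - 17/9) + 17094) - 1649475 = (2215/1386 + 17094) - 1649475 = 23694499/1386 - 1649475 = -2262477851/1386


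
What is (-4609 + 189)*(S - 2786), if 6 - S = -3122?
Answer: -1511640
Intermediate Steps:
S = 3128 (S = 6 - 1*(-3122) = 6 + 3122 = 3128)
(-4609 + 189)*(S - 2786) = (-4609 + 189)*(3128 - 2786) = -4420*342 = -1511640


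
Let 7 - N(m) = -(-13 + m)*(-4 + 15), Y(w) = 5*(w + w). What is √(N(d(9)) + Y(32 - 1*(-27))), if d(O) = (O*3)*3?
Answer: √1345 ≈ 36.674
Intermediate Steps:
Y(w) = 10*w (Y(w) = 5*(2*w) = 10*w)
d(O) = 9*O (d(O) = (3*O)*3 = 9*O)
N(m) = -136 + 11*m (N(m) = 7 - (-1)*(-13 + m)*(-4 + 15) = 7 - (-1)*(-13 + m)*11 = 7 - (-1)*(-143 + 11*m) = 7 - (143 - 11*m) = 7 + (-143 + 11*m) = -136 + 11*m)
√(N(d(9)) + Y(32 - 1*(-27))) = √((-136 + 11*(9*9)) + 10*(32 - 1*(-27))) = √((-136 + 11*81) + 10*(32 + 27)) = √((-136 + 891) + 10*59) = √(755 + 590) = √1345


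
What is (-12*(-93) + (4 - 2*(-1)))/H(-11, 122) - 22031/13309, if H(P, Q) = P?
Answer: -1379549/13309 ≈ -103.66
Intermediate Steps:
(-12*(-93) + (4 - 2*(-1)))/H(-11, 122) - 22031/13309 = (-12*(-93) + (4 - 2*(-1)))/(-11) - 22031/13309 = (1116 + (4 + 2))*(-1/11) - 22031*1/13309 = (1116 + 6)*(-1/11) - 22031/13309 = 1122*(-1/11) - 22031/13309 = -102 - 22031/13309 = -1379549/13309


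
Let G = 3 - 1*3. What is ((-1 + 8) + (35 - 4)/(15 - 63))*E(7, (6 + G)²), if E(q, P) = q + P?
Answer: 13115/48 ≈ 273.23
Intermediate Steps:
G = 0 (G = 3 - 3 = 0)
E(q, P) = P + q
((-1 + 8) + (35 - 4)/(15 - 63))*E(7, (6 + G)²) = ((-1 + 8) + (35 - 4)/(15 - 63))*((6 + 0)² + 7) = (7 + 31/(-48))*(6² + 7) = (7 + 31*(-1/48))*(36 + 7) = (7 - 31/48)*43 = (305/48)*43 = 13115/48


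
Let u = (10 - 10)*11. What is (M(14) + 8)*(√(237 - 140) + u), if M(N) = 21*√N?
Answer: √97*(8 + 21*√14) ≈ 852.66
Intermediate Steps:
u = 0 (u = 0*11 = 0)
(M(14) + 8)*(√(237 - 140) + u) = (21*√14 + 8)*(√(237 - 140) + 0) = (8 + 21*√14)*(√97 + 0) = (8 + 21*√14)*√97 = √97*(8 + 21*√14)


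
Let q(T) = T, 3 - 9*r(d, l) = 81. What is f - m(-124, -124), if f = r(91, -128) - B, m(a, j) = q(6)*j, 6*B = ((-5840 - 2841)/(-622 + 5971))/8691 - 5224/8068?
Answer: 413759043938867/562599700218 ≈ 735.44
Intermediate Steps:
r(d, l) = -26/3 (r(d, l) = ⅓ - ⅑*81 = ⅓ - 9 = -26/3)
B = -60731045231/562599700218 (B = (((-5840 - 2841)/(-622 + 5971))/8691 - 5224/8068)/6 = (-8681/5349*(1/8691) - 5224*1/8068)/6 = (-8681*1/5349*(1/8691) - 1306/2017)/6 = (-8681/5349*1/8691 - 1306/2017)/6 = (-8681/46488159 - 1306/2017)/6 = (⅙)*(-60731045231/93766616703) = -60731045231/562599700218 ≈ -0.10795)
m(a, j) = 6*j
f = -4815133023325/562599700218 (f = -26/3 - 1*(-60731045231/562599700218) = -26/3 + 60731045231/562599700218 = -4815133023325/562599700218 ≈ -8.5587)
f - m(-124, -124) = -4815133023325/562599700218 - 6*(-124) = -4815133023325/562599700218 - 1*(-744) = -4815133023325/562599700218 + 744 = 413759043938867/562599700218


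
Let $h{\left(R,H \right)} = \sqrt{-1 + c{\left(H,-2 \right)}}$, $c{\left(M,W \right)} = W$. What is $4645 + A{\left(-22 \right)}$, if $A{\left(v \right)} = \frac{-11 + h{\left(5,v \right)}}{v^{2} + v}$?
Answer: $\frac{195089}{42} + \frac{i \sqrt{3}}{462} \approx 4645.0 + 0.003749 i$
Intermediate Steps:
$h{\left(R,H \right)} = i \sqrt{3}$ ($h{\left(R,H \right)} = \sqrt{-1 - 2} = \sqrt{-3} = i \sqrt{3}$)
$A{\left(v \right)} = \frac{-11 + i \sqrt{3}}{v + v^{2}}$ ($A{\left(v \right)} = \frac{-11 + i \sqrt{3}}{v^{2} + v} = \frac{-11 + i \sqrt{3}}{v + v^{2}}$)
$4645 + A{\left(-22 \right)} = 4645 + \frac{-11 + i \sqrt{3}}{\left(-22\right) \left(1 - 22\right)} = 4645 - \frac{-11 + i \sqrt{3}}{22 \left(-21\right)} = 4645 - - \frac{-11 + i \sqrt{3}}{462} = 4645 - \left(\frac{1}{42} - \frac{i \sqrt{3}}{462}\right) = \frac{195089}{42} + \frac{i \sqrt{3}}{462}$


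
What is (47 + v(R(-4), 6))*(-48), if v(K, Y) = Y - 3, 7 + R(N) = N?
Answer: -2400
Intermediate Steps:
R(N) = -7 + N
v(K, Y) = -3 + Y
(47 + v(R(-4), 6))*(-48) = (47 + (-3 + 6))*(-48) = (47 + 3)*(-48) = 50*(-48) = -2400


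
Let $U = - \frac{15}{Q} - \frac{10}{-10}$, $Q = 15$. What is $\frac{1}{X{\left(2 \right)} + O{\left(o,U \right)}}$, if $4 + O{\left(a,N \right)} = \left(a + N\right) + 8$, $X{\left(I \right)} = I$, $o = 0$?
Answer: $\frac{1}{6} \approx 0.16667$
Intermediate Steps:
$U = 0$ ($U = - \frac{15}{15} - \frac{10}{-10} = \left(-15\right) \frac{1}{15} - -1 = -1 + 1 = 0$)
$O{\left(a,N \right)} = 4 + N + a$ ($O{\left(a,N \right)} = -4 + \left(\left(a + N\right) + 8\right) = -4 + \left(\left(N + a\right) + 8\right) = -4 + \left(8 + N + a\right) = 4 + N + a$)
$\frac{1}{X{\left(2 \right)} + O{\left(o,U \right)}} = \frac{1}{2 + \left(4 + 0 + 0\right)} = \frac{1}{2 + 4} = \frac{1}{6}$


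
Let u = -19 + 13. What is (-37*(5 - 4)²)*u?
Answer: 222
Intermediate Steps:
u = -6
(-37*(5 - 4)²)*u = -37*(5 - 4)²*(-6) = -37*1²*(-6) = -37*1*(-6) = -37*(-6) = 222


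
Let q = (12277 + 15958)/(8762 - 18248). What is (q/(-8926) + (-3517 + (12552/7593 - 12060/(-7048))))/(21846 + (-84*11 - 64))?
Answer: -663383637700795633/3938045408077458168 ≈ -0.16846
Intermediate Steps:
q = -28235/9486 (q = 28235/(-9486) = 28235*(-1/9486) = -28235/9486 ≈ -2.9765)
(q/(-8926) + (-3517 + (12552/7593 - 12060/(-7048))))/(21846 + (-84*11 - 64)) = (-28235/9486/(-8926) + (-3517 + (12552/7593 - 12060/(-7048))))/(21846 + (-84*11 - 64)) = (-28235/9486*(-1/8926) + (-3517 + (12552*(1/7593) - 12060*(-1/7048))))/(21846 + (-924 - 64)) = (28235/84672036 + (-3517 + (4184/2531 + 3015/1762)))/(21846 - 988) = (28235/84672036 + (-3517 + 15003173/4459622))/20858 = (28235/84672036 - 15669487401/4459622)*(1/20858) = -663383637700795633/188802637265196*1/20858 = -663383637700795633/3938045408077458168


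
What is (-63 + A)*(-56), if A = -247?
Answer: 17360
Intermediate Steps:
(-63 + A)*(-56) = (-63 - 247)*(-56) = -310*(-56) = 17360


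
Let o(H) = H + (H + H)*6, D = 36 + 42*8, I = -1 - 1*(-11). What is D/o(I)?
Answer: 186/65 ≈ 2.8615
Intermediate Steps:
I = 10 (I = -1 + 11 = 10)
D = 372 (D = 36 + 336 = 372)
o(H) = 13*H (o(H) = H + (2*H)*6 = H + 12*H = 13*H)
D/o(I) = 372/((13*10)) = 372/130 = 372*(1/130) = 186/65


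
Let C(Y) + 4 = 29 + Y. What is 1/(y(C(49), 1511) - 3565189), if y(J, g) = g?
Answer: -1/3563678 ≈ -2.8061e-7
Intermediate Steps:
C(Y) = 25 + Y (C(Y) = -4 + (29 + Y) = 25 + Y)
1/(y(C(49), 1511) - 3565189) = 1/(1511 - 3565189) = 1/(-3563678) = -1/3563678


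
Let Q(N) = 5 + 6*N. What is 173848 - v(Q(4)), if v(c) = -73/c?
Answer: 5041665/29 ≈ 1.7385e+5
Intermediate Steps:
173848 - v(Q(4)) = 173848 - (-73)/(5 + 6*4) = 173848 - (-73)/(5 + 24) = 173848 - (-73)/29 = 173848 - 1*(-73/29) = 173848 + 73/29 = 5041665/29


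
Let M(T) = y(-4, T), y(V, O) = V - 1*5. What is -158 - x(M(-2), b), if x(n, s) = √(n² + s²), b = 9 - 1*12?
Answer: -158 - 3*√10 ≈ -167.49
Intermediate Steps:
y(V, O) = -5 + V (y(V, O) = V - 5 = -5 + V)
M(T) = -9 (M(T) = -5 - 4 = -9)
b = -3 (b = 9 - 12 = -3)
-158 - x(M(-2), b) = -158 - √((-9)² + (-3)²) = -158 - √(81 + 9) = -158 - √90 = -158 - 3*√10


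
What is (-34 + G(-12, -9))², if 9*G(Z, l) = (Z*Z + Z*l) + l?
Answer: 49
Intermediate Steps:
G(Z, l) = l/9 + Z²/9 + Z*l/9 (G(Z, l) = ((Z*Z + Z*l) + l)/9 = ((Z² + Z*l) + l)/9 = (l + Z² + Z*l)/9 = l/9 + Z²/9 + Z*l/9)
(-34 + G(-12, -9))² = (-34 + ((⅑)*(-9) + (⅑)*(-12)² + (⅑)*(-12)*(-9)))² = (-34 + (-1 + (⅑)*144 + 12))² = (-34 + (-1 + 16 + 12))² = (-34 + 27)² = (-7)² = 49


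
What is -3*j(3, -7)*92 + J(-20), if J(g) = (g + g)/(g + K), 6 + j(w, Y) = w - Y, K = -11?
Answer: -34184/31 ≈ -1102.7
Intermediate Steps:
j(w, Y) = -6 + w - Y (j(w, Y) = -6 + (w - Y) = -6 + w - Y)
J(g) = 2*g/(-11 + g) (J(g) = (g + g)/(g - 11) = (2*g)/(-11 + g) = 2*g/(-11 + g))
-3*j(3, -7)*92 + J(-20) = -3*(-6 + 3 - 1*(-7))*92 + 2*(-20)/(-11 - 20) = -3*(-6 + 3 + 7)*92 + 2*(-20)/(-31) = -3*4*92 + 2*(-20)*(-1/31) = -12*92 + 40/31 = -1104 + 40/31 = -34184/31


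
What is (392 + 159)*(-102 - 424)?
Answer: -289826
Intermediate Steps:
(392 + 159)*(-102 - 424) = 551*(-526) = -289826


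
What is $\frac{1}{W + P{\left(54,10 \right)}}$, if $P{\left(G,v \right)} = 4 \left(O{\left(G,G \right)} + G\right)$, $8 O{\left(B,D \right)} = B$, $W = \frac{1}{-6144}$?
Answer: $\frac{6144}{1492991} \approx 0.0041152$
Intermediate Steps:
$W = - \frac{1}{6144} \approx -0.00016276$
$O{\left(B,D \right)} = \frac{B}{8}$
$P{\left(G,v \right)} = \frac{9 G}{2}$ ($P{\left(G,v \right)} = 4 \left(\frac{G}{8} + G\right) = 4 \frac{9 G}{8} = \frac{9 G}{2}$)
$\frac{1}{W + P{\left(54,10 \right)}} = \frac{1}{- \frac{1}{6144} + \frac{9}{2} \cdot 54} = \frac{1}{- \frac{1}{6144} + 243} = \frac{1}{\frac{1492991}{6144}} = \frac{6144}{1492991}$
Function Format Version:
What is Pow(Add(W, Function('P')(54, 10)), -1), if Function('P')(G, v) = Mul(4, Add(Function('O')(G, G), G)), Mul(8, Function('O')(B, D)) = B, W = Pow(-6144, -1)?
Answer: Rational(6144, 1492991) ≈ 0.0041152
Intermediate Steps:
W = Rational(-1, 6144) ≈ -0.00016276
Function('O')(B, D) = Mul(Rational(1, 8), B)
Function('P')(G, v) = Mul(Rational(9, 2), G) (Function('P')(G, v) = Mul(4, Add(Mul(Rational(1, 8), G), G)) = Mul(4, Mul(Rational(9, 8), G)) = Mul(Rational(9, 2), G))
Pow(Add(W, Function('P')(54, 10)), -1) = Pow(Add(Rational(-1, 6144), Mul(Rational(9, 2), 54)), -1) = Pow(Add(Rational(-1, 6144), 243), -1) = Pow(Rational(1492991, 6144), -1) = Rational(6144, 1492991)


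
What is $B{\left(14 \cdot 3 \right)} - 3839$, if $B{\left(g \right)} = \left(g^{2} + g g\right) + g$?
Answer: $-269$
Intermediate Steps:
$B{\left(g \right)} = g + 2 g^{2}$ ($B{\left(g \right)} = \left(g^{2} + g^{2}\right) + g = 2 g^{2} + g = g + 2 g^{2}$)
$B{\left(14 \cdot 3 \right)} - 3839 = 14 \cdot 3 \left(1 + 2 \cdot 14 \cdot 3\right) - 3839 = 42 \left(1 + 2 \cdot 42\right) - 3839 = 42 \left(1 + 84\right) - 3839 = 42 \cdot 85 - 3839 = 3570 - 3839 = -269$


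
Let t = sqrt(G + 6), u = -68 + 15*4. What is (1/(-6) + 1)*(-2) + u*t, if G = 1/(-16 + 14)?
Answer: -5/3 - 4*sqrt(22) ≈ -20.428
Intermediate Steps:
G = -1/2 (G = 1/(-2) = -1/2 ≈ -0.50000)
u = -8 (u = -68 + 60 = -8)
t = sqrt(22)/2 (t = sqrt(-1/2 + 6) = sqrt(11/2) = sqrt(22)/2 ≈ 2.3452)
(1/(-6) + 1)*(-2) + u*t = (1/(-6) + 1)*(-2) - 4*sqrt(22) = (-1/6 + 1)*(-2) - 4*sqrt(22) = (5/6)*(-2) - 4*sqrt(22) = -5/3 - 4*sqrt(22)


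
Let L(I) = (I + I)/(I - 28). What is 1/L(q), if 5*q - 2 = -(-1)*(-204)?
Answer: 171/202 ≈ 0.84653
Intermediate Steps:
q = -202/5 (q = ⅖ + (-(-1)*(-204))/5 = ⅖ + (-1*204)/5 = ⅖ + (⅕)*(-204) = ⅖ - 204/5 = -202/5 ≈ -40.400)
L(I) = 2*I/(-28 + I) (L(I) = (2*I)/(-28 + I) = 2*I/(-28 + I))
1/L(q) = 1/(2*(-202/5)/(-28 - 202/5)) = 1/(2*(-202/5)/(-342/5)) = 1/(2*(-202/5)*(-5/342)) = 1/(202/171) = 171/202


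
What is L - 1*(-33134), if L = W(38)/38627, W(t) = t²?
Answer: 3545342/107 ≈ 33134.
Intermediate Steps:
L = 4/107 (L = 38²/38627 = 1444*(1/38627) = 4/107 ≈ 0.037383)
L - 1*(-33134) = 4/107 - 1*(-33134) = 4/107 + 33134 = 3545342/107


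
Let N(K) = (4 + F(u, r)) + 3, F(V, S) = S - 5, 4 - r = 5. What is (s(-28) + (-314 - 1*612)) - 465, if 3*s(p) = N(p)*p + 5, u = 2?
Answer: -4196/3 ≈ -1398.7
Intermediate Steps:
r = -1 (r = 4 - 1*5 = 4 - 5 = -1)
F(V, S) = -5 + S
N(K) = 1 (N(K) = (4 + (-5 - 1)) + 3 = (4 - 6) + 3 = -2 + 3 = 1)
s(p) = 5/3 + p/3 (s(p) = (1*p + 5)/3 = (p + 5)/3 = (5 + p)/3 = 5/3 + p/3)
(s(-28) + (-314 - 1*612)) - 465 = ((5/3 + (1/3)*(-28)) + (-314 - 1*612)) - 465 = ((5/3 - 28/3) + (-314 - 612)) - 465 = (-23/3 - 926) - 465 = -2801/3 - 465 = -4196/3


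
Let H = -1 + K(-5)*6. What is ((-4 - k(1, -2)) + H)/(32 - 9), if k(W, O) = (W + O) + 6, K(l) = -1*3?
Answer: -28/23 ≈ -1.2174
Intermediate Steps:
K(l) = -3
k(W, O) = 6 + O + W (k(W, O) = (O + W) + 6 = 6 + O + W)
H = -19 (H = -1 - 3*6 = -1 - 18 = -19)
((-4 - k(1, -2)) + H)/(32 - 9) = ((-4 - (6 - 2 + 1)) - 19)/(32 - 9) = ((-4 - 1*5) - 19)/23 = ((-4 - 5) - 19)*(1/23) = (-9 - 19)*(1/23) = -28*1/23 = -28/23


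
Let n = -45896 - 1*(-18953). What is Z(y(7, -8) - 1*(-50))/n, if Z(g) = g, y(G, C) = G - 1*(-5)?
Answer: -62/26943 ≈ -0.0023012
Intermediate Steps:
y(G, C) = 5 + G (y(G, C) = G + 5 = 5 + G)
n = -26943 (n = -45896 + 18953 = -26943)
Z(y(7, -8) - 1*(-50))/n = ((5 + 7) - 1*(-50))/(-26943) = (12 + 50)*(-1/26943) = 62*(-1/26943) = -62/26943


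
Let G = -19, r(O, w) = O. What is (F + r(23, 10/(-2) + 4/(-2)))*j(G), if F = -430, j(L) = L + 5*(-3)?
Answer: 13838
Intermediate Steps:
j(L) = -15 + L (j(L) = L - 15 = -15 + L)
(F + r(23, 10/(-2) + 4/(-2)))*j(G) = (-430 + 23)*(-15 - 19) = -407*(-34) = 13838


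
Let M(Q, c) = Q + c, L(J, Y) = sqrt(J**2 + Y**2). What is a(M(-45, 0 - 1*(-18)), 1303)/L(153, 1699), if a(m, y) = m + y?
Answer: 638*sqrt(2910010)/1455005 ≈ 0.74800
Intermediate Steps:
a(M(-45, 0 - 1*(-18)), 1303)/L(153, 1699) = ((-45 + (0 - 1*(-18))) + 1303)/(sqrt(153**2 + 1699**2)) = ((-45 + (0 + 18)) + 1303)/(sqrt(23409 + 2886601)) = ((-45 + 18) + 1303)/(sqrt(2910010)) = (-27 + 1303)*(sqrt(2910010)/2910010) = 1276*(sqrt(2910010)/2910010) = 638*sqrt(2910010)/1455005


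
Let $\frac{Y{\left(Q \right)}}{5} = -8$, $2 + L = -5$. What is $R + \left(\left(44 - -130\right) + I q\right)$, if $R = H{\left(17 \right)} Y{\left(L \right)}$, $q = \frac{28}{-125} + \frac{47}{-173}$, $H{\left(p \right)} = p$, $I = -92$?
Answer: $- \frac{9956102}{21625} \approx -460.4$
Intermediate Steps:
$L = -7$ ($L = -2 - 5 = -7$)
$Y{\left(Q \right)} = -40$ ($Y{\left(Q \right)} = 5 \left(-8\right) = -40$)
$q = - \frac{10719}{21625}$ ($q = 28 \left(- \frac{1}{125}\right) + 47 \left(- \frac{1}{173}\right) = - \frac{28}{125} - \frac{47}{173} = - \frac{10719}{21625} \approx -0.49568$)
$R = -680$ ($R = 17 \left(-40\right) = -680$)
$R + \left(\left(44 - -130\right) + I q\right) = -680 + \left(\left(44 - -130\right) - - \frac{986148}{21625}\right) = -680 + \left(\left(44 + 130\right) + \frac{986148}{21625}\right) = -680 + \left(174 + \frac{986148}{21625}\right) = -680 + \frac{4748898}{21625} = - \frac{9956102}{21625}$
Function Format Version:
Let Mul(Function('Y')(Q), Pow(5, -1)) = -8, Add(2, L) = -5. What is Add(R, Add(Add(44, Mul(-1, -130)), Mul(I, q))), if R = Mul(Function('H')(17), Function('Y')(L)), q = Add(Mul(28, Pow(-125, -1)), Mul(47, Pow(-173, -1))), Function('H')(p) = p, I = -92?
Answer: Rational(-9956102, 21625) ≈ -460.40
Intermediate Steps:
L = -7 (L = Add(-2, -5) = -7)
Function('Y')(Q) = -40 (Function('Y')(Q) = Mul(5, -8) = -40)
q = Rational(-10719, 21625) (q = Add(Mul(28, Rational(-1, 125)), Mul(47, Rational(-1, 173))) = Add(Rational(-28, 125), Rational(-47, 173)) = Rational(-10719, 21625) ≈ -0.49568)
R = -680 (R = Mul(17, -40) = -680)
Add(R, Add(Add(44, Mul(-1, -130)), Mul(I, q))) = Add(-680, Add(Add(44, Mul(-1, -130)), Mul(-92, Rational(-10719, 21625)))) = Add(-680, Add(Add(44, 130), Rational(986148, 21625))) = Add(-680, Add(174, Rational(986148, 21625))) = Add(-680, Rational(4748898, 21625)) = Rational(-9956102, 21625)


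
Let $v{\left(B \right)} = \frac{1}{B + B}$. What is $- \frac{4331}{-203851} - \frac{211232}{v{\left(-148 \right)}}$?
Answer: $\frac{12745716916203}{203851} \approx 6.2525 \cdot 10^{7}$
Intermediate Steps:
$v{\left(B \right)} = \frac{1}{2 B}$
$- \frac{4331}{-203851} - \frac{211232}{v{\left(-148 \right)}} = - \frac{4331}{-203851} - \frac{211232}{\frac{1}{2} \frac{1}{-148}} = \left(-4331\right) \left(- \frac{1}{203851}\right) - \frac{211232}{\frac{1}{2} \left(- \frac{1}{148}\right)} = \frac{4331}{203851} - \frac{211232}{- \frac{1}{296}} = \frac{4331}{203851} - -62524672 = \frac{4331}{203851} + 62524672 = \frac{12745716916203}{203851}$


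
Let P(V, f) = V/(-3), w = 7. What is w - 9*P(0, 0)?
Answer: 7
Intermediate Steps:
P(V, f) = -V/3 (P(V, f) = V*(-1/3) = -V/3)
w - 9*P(0, 0) = 7 - (-3)*0 = 7 - 9*0 = 7 + 0 = 7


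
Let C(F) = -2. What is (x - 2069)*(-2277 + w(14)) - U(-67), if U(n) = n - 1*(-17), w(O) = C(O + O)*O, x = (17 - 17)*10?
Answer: 4769095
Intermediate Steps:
x = 0 (x = 0*10 = 0)
w(O) = -2*O
U(n) = 17 + n (U(n) = n + 17 = 17 + n)
(x - 2069)*(-2277 + w(14)) - U(-67) = (0 - 2069)*(-2277 - 2*14) - (17 - 67) = -2069*(-2277 - 28) - 1*(-50) = -2069*(-2305) + 50 = 4769045 + 50 = 4769095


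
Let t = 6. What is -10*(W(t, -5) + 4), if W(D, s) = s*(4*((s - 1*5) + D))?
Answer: -840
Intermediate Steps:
W(D, s) = s*(-20 + 4*D + 4*s) (W(D, s) = s*(4*((s - 5) + D)) = s*(4*((-5 + s) + D)) = s*(4*(-5 + D + s)) = s*(-20 + 4*D + 4*s))
-10*(W(t, -5) + 4) = -10*(4*(-5)*(-5 + 6 - 5) + 4) = -10*(4*(-5)*(-4) + 4) = -10*(80 + 4) = -10*84 = -840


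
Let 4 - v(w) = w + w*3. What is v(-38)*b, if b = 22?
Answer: 3432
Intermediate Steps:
v(w) = 4 - 4*w (v(w) = 4 - (w + w*3) = 4 - (w + 3*w) = 4 - 4*w)
v(-38)*b = (4 - 4*(-38))*22 = (4 + 152)*22 = 156*22 = 3432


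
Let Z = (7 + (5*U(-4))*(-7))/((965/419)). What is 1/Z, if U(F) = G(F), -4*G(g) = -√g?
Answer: 3860/85057 + 9650*I/85057 ≈ 0.045381 + 0.11345*I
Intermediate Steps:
G(g) = √g/4 (G(g) = -(-1)*√g/4 = √g/4)
U(F) = √F/4
Z = 2933/965 - 2933*I/386 (Z = (7 + (5*(√(-4)/4))*(-7))/((965/419)) = (7 + (5*((2*I)/4))*(-7))/((965*(1/419))) = (7 + (5*(I/2))*(-7))/(965/419) = (7 + (5*I/2)*(-7))*(419/965) = (7 - 35*I/2)*(419/965) = 2933/965 - 2933*I/386 ≈ 3.0394 - 7.5984*I)
1/Z = 1/(2933/965 - 2933*I/386) = 3724900*(2933/965 + 2933*I/386)/249472181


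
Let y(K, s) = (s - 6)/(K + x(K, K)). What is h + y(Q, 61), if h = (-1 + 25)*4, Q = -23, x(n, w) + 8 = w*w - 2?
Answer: 47671/496 ≈ 96.111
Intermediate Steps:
x(n, w) = -10 + w² (x(n, w) = -8 + (w*w - 2) = -8 + (w² - 2) = -8 + (-2 + w²) = -10 + w²)
y(K, s) = (-6 + s)/(-10 + K + K²) (y(K, s) = (s - 6)/(K + (-10 + K²)) = (-6 + s)/(-10 + K + K²))
h = 96 (h = 24*4 = 96)
h + y(Q, 61) = 96 + (-6 + 61)/(-10 - 23 + (-23)²) = 96 + 55/(-10 - 23 + 529) = 96 + 55/496 = 47671/496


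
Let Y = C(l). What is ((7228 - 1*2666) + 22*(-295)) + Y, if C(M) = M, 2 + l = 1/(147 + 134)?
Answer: -542329/281 ≈ -1930.0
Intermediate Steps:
l = -561/281 (l = -2 + 1/(147 + 134) = -2 + 1/281 = -561/281 ≈ -1.9964)
Y = -561/281 ≈ -1.9964
((7228 - 1*2666) + 22*(-295)) + Y = ((7228 - 1*2666) + 22*(-295)) - 561/281 = ((7228 - 2666) - 6490) - 561/281 = (4562 - 6490) - 561/281 = -1928 - 561/281 = -542329/281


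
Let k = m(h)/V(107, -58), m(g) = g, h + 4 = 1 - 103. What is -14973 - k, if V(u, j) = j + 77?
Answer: -284381/19 ≈ -14967.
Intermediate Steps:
V(u, j) = 77 + j
h = -106 (h = -4 + (1 - 103) = -4 - 102 = -106)
k = -106/19 (k = -106/(77 - 58) = -106/19 ≈ -5.5789)
-14973 - k = -14973 - 1*(-106/19) = -14973 + 106/19 = -284381/19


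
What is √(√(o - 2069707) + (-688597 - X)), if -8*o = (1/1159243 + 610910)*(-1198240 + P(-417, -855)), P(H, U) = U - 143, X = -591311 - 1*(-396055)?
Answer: √(-2651894028442906836 + 2318486*√492256850660669141233055)/2318486 ≈ 436.72*I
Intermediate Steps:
X = -195256 (X = -591311 + 396055 = -195256)
P(H, U) = -143 + U
o = 424646063091829089/4636972 (o = -(1/1159243 + 610910)*(-1198240 + (-143 - 855))/8 = -(1/1159243 + 610910)*(-1198240 - 998)/8 = -708193141131*(-1199238)/9273944 = -⅛*(-849292126183658178/1159243) = 424646063091829089/4636972 ≈ 9.1578e+10)
√(√(o - 2069707) + (-688597 - X)) = √(√(424646063091829089/4636972 - 2069707) + (-688597 - 1*(-195256))) = √(√(424636465918421885/4636972) + (-688597 + 195256)) = √(√492256850660669141233055/2318486 - 493341) = √(-493341 + √492256850660669141233055/2318486)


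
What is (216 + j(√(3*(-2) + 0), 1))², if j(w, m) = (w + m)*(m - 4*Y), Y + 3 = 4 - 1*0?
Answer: 45315 - 1278*I*√6 ≈ 45315.0 - 3130.4*I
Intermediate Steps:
Y = 1 (Y = -3 + (4 - 1*0) = -3 + (4 + 0) = -3 + 4 = 1)
j(w, m) = (-4 + m)*(m + w) (j(w, m) = (w + m)*(m - 4*1) = (m + w)*(m - 4) = (m + w)*(-4 + m) = (-4 + m)*(m + w))
(216 + j(√(3*(-2) + 0), 1))² = (216 + (1² - 4*1 - 4*√(3*(-2) + 0) + 1*√(3*(-2) + 0)))² = (216 + (1 - 4 - 4*√(-6 + 0) + 1*√(-6 + 0)))² = (216 + (1 - 4 - 4*I*√6 + 1*√(-6)))² = (216 + (1 - 4 - 4*I*√6 + 1*(I*√6)))² = (216 + (1 - 4 - 4*I*√6 + I*√6))² = (216 + (-3 - 3*I*√6))² = (213 - 3*I*√6)²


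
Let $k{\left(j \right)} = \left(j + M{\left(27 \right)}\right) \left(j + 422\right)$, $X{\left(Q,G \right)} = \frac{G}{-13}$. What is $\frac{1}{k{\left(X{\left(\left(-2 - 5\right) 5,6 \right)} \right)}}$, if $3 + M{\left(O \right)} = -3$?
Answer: $- \frac{169}{460320} \approx -0.00036714$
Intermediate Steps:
$M{\left(O \right)} = -6$ ($M{\left(O \right)} = -3 - 3 = -6$)
$X{\left(Q,G \right)} = - \frac{G}{13}$ ($X{\left(Q,G \right)} = G \left(- \frac{1}{13}\right) = - \frac{G}{13}$)
$k{\left(j \right)} = \left(-6 + j\right) \left(422 + j\right)$ ($k{\left(j \right)} = \left(j - 6\right) \left(j + 422\right) = \left(-6 + j\right) \left(422 + j\right)$)
$\frac{1}{k{\left(X{\left(\left(-2 - 5\right) 5,6 \right)} \right)}} = \frac{1}{-2532 + \left(\left(- \frac{1}{13}\right) 6\right)^{2} + 416 \left(\left(- \frac{1}{13}\right) 6\right)} = \frac{1}{-2532 + \left(- \frac{6}{13}\right)^{2} + 416 \left(- \frac{6}{13}\right)} = \frac{1}{-2532 + \frac{36}{169} - 192} = \frac{1}{- \frac{460320}{169}} = - \frac{169}{460320}$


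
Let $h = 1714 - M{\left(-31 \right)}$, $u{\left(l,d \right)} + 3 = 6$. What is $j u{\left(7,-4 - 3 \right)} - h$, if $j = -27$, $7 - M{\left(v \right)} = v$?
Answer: $-1757$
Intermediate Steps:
$M{\left(v \right)} = 7 - v$
$u{\left(l,d \right)} = 3$ ($u{\left(l,d \right)} = -3 + 6 = 3$)
$h = 1676$ ($h = 1714 - \left(7 - -31\right) = 1714 - \left(7 + 31\right) = 1714 - 38 = 1676$)
$j u{\left(7,-4 - 3 \right)} - h = \left(-27\right) 3 - 1676 = -81 - 1676 = -1757$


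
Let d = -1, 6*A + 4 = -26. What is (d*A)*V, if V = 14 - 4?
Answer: 50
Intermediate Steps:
A = -5 (A = -⅔ + (⅙)*(-26) = -⅔ - 13/3 = -5)
V = 10
(d*A)*V = -1*(-5)*10 = 5*10 = 50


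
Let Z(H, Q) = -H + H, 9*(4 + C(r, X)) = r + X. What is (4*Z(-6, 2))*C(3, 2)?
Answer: 0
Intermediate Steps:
C(r, X) = -4 + X/9 + r/9 (C(r, X) = -4 + (r + X)/9 = -4 + (X + r)/9 = -4 + (X/9 + r/9) = -4 + X/9 + r/9)
Z(H, Q) = 0
(4*Z(-6, 2))*C(3, 2) = (4*0)*(-4 + (⅑)*2 + (⅑)*3) = 0*(-4 + 2/9 + ⅓) = 0*(-31/9) = 0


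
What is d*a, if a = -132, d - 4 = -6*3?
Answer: 1848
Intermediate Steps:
d = -14 (d = 4 - 6*3 = 4 - 18 = -14)
d*a = -14*(-132) = 1848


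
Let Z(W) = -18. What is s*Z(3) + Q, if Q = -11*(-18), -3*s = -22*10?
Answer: -1122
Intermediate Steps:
s = 220/3 (s = -(-22)*10/3 = -1/3*(-220) = 220/3 ≈ 73.333)
Q = 198
s*Z(3) + Q = (220/3)*(-18) + 198 = -1320 + 198 = -1122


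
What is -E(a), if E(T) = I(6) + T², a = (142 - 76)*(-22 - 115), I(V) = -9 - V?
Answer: -81757749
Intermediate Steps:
a = -9042 (a = 66*(-137) = -9042)
E(T) = -15 + T² (E(T) = (-9 - 1*6) + T² = (-9 - 6) + T² = -15 + T²)
-E(a) = -(-15 + (-9042)²) = -(-15 + 81757764) = -1*81757749 = -81757749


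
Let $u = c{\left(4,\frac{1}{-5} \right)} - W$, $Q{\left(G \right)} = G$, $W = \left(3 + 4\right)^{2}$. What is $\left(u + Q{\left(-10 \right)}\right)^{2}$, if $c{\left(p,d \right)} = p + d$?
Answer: $\frac{76176}{25} \approx 3047.0$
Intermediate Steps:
$W = 49$ ($W = 7^{2} = 49$)
$c{\left(p,d \right)} = d + p$
$u = - \frac{226}{5}$ ($u = \left(\frac{1}{-5} + 4\right) - 49 = \left(- \frac{1}{5} + 4\right) - 49 = \frac{19}{5} - 49 = - \frac{226}{5} \approx -45.2$)
$\left(u + Q{\left(-10 \right)}\right)^{2} = \left(- \frac{226}{5} - 10\right)^{2} = \left(- \frac{276}{5}\right)^{2} = \frac{76176}{25}$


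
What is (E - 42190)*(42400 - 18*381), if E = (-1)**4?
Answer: -1499481438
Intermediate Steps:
E = 1
(E - 42190)*(42400 - 18*381) = (1 - 42190)*(42400 - 18*381) = -42189*(42400 - 6858) = -42189*35542 = -1499481438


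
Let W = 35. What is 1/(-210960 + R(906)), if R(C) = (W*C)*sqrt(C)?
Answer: 586/2406946425 + 1057*sqrt(906)/28883357100 ≈ 1.3450e-6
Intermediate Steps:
R(C) = 35*C**(3/2) (R(C) = (35*C)*sqrt(C) = 35*C**(3/2))
1/(-210960 + R(906)) = 1/(-210960 + 35*906**(3/2)) = 1/(-210960 + 35*(906*sqrt(906))) = 1/(-210960 + 31710*sqrt(906))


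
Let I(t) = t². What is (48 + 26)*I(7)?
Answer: 3626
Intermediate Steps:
(48 + 26)*I(7) = (48 + 26)*7² = 74*49 = 3626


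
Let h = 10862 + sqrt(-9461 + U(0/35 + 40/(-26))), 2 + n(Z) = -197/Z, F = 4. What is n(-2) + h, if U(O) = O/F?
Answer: 21917/2 + I*sqrt(1598974)/13 ≈ 10959.0 + 97.27*I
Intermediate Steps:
U(O) = O/4
n(Z) = -2 - 197/Z
h = 10862 + I*sqrt(1598974)/13 (h = 10862 + sqrt(-9461 + (0/35 + 40/(-26))/4) = 10862 + sqrt(-9461 + (0*(1/35) + 40*(-1/26))/4) = 10862 + sqrt(-9461 + (0 - 20/13)/4) = 10862 + sqrt(-9461 + (1/4)*(-20/13)) = 10862 + sqrt(-9461 - 5/13) = 10862 + sqrt(-122998/13) = 10862 + I*sqrt(1598974)/13 ≈ 10862.0 + 97.27*I)
n(-2) + h = (-2 - 197/(-2)) + (10862 + I*sqrt(1598974)/13) = (-2 - 197*(-1/2)) + (10862 + I*sqrt(1598974)/13) = (-2 + 197/2) + (10862 + I*sqrt(1598974)/13) = 193/2 + (10862 + I*sqrt(1598974)/13) = 21917/2 + I*sqrt(1598974)/13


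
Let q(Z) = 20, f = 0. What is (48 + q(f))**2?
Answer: 4624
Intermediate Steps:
(48 + q(f))**2 = (48 + 20)**2 = 68**2 = 4624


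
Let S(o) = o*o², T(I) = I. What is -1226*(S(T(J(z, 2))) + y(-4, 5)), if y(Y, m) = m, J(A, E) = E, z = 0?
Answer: -15938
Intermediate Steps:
S(o) = o³
-1226*(S(T(J(z, 2))) + y(-4, 5)) = -1226*(2³ + 5) = -1226*(8 + 5) = -1226*13 = -15938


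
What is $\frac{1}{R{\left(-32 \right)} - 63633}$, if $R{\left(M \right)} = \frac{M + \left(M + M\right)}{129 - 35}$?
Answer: $- \frac{47}{2990799} \approx -1.5715 \cdot 10^{-5}$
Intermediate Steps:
$R{\left(M \right)} = \frac{3 M}{94}$ ($R{\left(M \right)} = \frac{M + 2 M}{94} = 3 M \frac{1}{94} = \frac{3 M}{94}$)
$\frac{1}{R{\left(-32 \right)} - 63633} = \frac{1}{\frac{3}{94} \left(-32\right) - 63633} = \frac{1}{- \frac{48}{47} - 63633} = \frac{1}{- \frac{2990799}{47}} = - \frac{47}{2990799}$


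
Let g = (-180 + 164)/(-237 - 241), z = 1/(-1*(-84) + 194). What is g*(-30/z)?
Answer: -66720/239 ≈ -279.16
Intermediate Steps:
z = 1/278 (z = 1/(84 + 194) = 1/278 ≈ 0.0035971)
g = 8/239 (g = -16/(-478) = -16*(-1/478) = 8/239 ≈ 0.033473)
g*(-30/z) = 8*(-30/1/278)/239 = 8*(-30*278)/239 = (8/239)*(-8340) = -66720/239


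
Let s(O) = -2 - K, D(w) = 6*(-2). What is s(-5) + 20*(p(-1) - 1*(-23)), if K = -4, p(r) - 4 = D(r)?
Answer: 302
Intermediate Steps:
D(w) = -12
p(r) = -8 (p(r) = 4 - 12 = -8)
s(O) = 2 (s(O) = -2 - 1*(-4) = -2 + 4 = 2)
s(-5) + 20*(p(-1) - 1*(-23)) = 2 + 20*(-8 - 1*(-23)) = 2 + 20*(-8 + 23) = 2 + 20*15 = 2 + 300 = 302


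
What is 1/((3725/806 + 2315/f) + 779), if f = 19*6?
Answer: 22971/18467044 ≈ 0.0012439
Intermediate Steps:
f = 114
1/((3725/806 + 2315/f) + 779) = 1/((3725/806 + 2315/114) + 779) = 1/(572635/22971 + 779) = 1/(18467044/22971) = 22971/18467044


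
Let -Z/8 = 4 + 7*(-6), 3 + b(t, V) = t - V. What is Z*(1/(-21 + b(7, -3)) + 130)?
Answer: 276488/7 ≈ 39498.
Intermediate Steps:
b(t, V) = -3 + t - V (b(t, V) = -3 + (t - V) = -3 + t - V)
Z = 304 (Z = -8*(4 + 7*(-6)) = -8*(4 - 42) = -8*(-38) = 304)
Z*(1/(-21 + b(7, -3)) + 130) = 304*(1/(-21 + (-3 + 7 - 1*(-3))) + 130) = 304*(1/(-21 + (-3 + 7 + 3)) + 130) = 304*(1/(-21 + 7) + 130) = 304*(1/(-14) + 130) = 304*(-1/14 + 130) = 304*(1819/14) = 276488/7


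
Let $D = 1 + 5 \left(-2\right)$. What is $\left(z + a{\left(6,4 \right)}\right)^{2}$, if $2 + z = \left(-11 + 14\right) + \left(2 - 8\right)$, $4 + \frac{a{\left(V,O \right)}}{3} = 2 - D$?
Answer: $256$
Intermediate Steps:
$D = -9$ ($D = 1 - 10 = -9$)
$a{\left(V,O \right)} = 21$ ($a{\left(V,O \right)} = -12 + 3 \left(2 - -9\right) = -12 + 3 \left(2 + 9\right) = -12 + 3 \cdot 11 = -12 + 33 = 21$)
$z = -5$ ($z = -2 + \left(\left(-11 + 14\right) + \left(2 - 8\right)\right) = -2 + \left(3 - 6\right) = -2 - 3 = -5$)
$\left(z + a{\left(6,4 \right)}\right)^{2} = \left(-5 + 21\right)^{2} = 16^{2} = 256$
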